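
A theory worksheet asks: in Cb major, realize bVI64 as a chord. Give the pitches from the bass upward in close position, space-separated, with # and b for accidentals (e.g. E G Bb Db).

Ebb Abb Cb

bVI64 is a major triad on the lowered sixth degree, borrowed from the parallel minor. In Cb major that root is Abb.
So the chord is Abb-Cb-Ebb, a major triad.
The figured bass 64 indicates second inversion, placing the fifth (Ebb) in the bass: Ebb-Abb-Cb.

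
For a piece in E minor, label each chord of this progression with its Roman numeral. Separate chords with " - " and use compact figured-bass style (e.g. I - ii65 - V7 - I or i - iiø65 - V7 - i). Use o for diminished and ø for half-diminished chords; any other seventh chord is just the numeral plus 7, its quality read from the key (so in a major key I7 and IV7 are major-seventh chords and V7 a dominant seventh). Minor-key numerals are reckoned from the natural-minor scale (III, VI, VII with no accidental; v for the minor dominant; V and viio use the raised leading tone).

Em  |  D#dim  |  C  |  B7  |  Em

i - viio - VI - V7 - i

Em has root E, degree 1 in E minor, so i.
D#dim: root D# is the leading tone; diminished triad there is viio.
C: root C is the submediant; major triad there is VI.
B7: root B is the dominant; dominant seventh chord there is V7.
Em: minor triad on E = scale degree 1 → i.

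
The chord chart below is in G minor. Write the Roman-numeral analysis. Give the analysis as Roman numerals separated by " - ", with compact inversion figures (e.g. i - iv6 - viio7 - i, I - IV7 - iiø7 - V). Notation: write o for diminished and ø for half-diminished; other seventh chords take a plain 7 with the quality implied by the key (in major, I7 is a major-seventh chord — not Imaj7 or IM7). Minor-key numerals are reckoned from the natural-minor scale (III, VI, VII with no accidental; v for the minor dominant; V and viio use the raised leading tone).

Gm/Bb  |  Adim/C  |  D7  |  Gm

Gm/Bb has root G, degree 1 in G minor, so i6.
Adim/C: root A is the supertonic; diminished triad there is iio6.
D7 has root D, degree 5 in G minor, so V7.
Gm has root G, degree 1 in G minor, so i.

i6 - iio6 - V7 - i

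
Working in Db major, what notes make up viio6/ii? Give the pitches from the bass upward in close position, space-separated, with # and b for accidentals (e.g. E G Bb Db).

F Ab D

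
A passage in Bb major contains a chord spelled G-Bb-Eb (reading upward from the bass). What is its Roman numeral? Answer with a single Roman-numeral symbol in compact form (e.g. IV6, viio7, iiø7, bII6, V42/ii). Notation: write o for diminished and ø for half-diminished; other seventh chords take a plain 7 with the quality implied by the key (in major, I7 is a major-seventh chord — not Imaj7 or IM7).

Stacked in thirds the chord is Eb-G-Bb: a major triad on Eb.
Eb is scale degree 4 in Bb major, and a major triad on that degree is written IV.
With G in the bass the chord is in first inversion, so the figured bass is 6.

IV6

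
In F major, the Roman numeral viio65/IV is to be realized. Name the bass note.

C

The applied chord viio65/IV is rooted on A: A-C-Eb-Gb.
The figure 65 means first inversion — the third is in the bass.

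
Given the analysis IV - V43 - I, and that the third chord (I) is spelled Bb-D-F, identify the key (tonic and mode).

The anchor chord is a major triad on Bb, labeled I.
If Bb is scale degree 1 and the mode makes that degree carry a major triad, the tonic is Bb and the mode is major.

Bb major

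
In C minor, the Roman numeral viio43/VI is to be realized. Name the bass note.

Db

The applied chord viio43/VI is rooted on G: G-Bb-Db-Fb.
The figure 43 means second inversion — the fifth is in the bass.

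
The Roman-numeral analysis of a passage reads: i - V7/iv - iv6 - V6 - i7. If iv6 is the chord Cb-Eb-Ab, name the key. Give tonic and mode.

Eb minor

The chord Abm/Cb is a minor triad rooted on Ab; its label is iv6.
Counting down 3 scale steps from Ab places the tonic on Eb; a minor triad on degree 4 is diatonic only in minor.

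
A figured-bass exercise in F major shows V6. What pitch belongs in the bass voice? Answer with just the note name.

V in F major has root C; the chord is C-E-G.
The figure 6 means first inversion — the third is in the bass.

E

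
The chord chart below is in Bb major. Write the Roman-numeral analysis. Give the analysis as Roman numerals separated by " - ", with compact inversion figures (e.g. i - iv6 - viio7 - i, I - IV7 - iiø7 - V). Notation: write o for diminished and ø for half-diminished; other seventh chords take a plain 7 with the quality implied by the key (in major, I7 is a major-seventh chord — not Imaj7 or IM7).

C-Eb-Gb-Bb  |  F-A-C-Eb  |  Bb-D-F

C-Eb-Gb-Bb is non-diatonic — iiø7, a mixture chord from Bb minor.
F-A-C-Eb: root F is the dominant; dominant seventh chord there is V7.
Bb-D-F has root Bb, degree 1 in Bb major, so I.

iiø7 - V7 - I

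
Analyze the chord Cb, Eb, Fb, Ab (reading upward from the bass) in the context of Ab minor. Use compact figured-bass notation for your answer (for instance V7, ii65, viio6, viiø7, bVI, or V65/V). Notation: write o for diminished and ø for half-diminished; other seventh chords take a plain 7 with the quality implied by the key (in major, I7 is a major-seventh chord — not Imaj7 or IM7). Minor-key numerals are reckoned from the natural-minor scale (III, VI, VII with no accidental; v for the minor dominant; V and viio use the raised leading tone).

VI43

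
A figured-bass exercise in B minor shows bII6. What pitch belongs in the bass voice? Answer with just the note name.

E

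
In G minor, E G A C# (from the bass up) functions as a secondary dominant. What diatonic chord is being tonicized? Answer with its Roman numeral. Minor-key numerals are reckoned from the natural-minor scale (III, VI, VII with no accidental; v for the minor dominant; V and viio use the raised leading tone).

The chord is a dominant seventh chord on A.
A dominant resolves down a perfect fifth: A → D. In G minor, D is scale degree 5, i.e. V.

V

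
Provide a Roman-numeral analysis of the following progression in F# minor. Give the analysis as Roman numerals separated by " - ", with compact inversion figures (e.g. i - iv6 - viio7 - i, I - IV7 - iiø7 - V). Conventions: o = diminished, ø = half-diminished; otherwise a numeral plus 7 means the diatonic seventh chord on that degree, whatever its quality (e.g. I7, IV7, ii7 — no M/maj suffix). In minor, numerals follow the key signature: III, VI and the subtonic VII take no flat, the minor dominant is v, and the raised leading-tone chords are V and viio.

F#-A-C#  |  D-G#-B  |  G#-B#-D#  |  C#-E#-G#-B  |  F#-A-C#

i - iio64 - V/V - V7 - i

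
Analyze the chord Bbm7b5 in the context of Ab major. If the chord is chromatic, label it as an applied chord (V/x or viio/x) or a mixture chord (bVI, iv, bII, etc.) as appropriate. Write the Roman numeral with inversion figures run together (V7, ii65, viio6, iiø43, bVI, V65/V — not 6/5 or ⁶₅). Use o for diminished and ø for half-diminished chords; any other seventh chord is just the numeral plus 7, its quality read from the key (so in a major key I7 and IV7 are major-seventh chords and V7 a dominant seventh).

iiø7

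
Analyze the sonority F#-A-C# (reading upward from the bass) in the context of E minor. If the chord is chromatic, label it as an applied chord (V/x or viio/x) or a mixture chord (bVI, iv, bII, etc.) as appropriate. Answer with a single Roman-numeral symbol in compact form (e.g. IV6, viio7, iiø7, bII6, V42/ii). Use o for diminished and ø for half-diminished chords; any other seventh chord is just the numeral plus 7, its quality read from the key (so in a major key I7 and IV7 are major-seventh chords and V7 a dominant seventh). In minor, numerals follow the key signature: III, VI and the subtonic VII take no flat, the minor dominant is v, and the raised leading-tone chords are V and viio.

ii

The pitches F#-A-C# form a minor triad rooted on F#.
F# is the second degree of E minor. This is the minor supertonic, borrowed from the parallel major (the Dorian ii).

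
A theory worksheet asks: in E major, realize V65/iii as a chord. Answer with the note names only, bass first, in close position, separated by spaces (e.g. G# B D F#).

V65/iii is a secondary dominant — the dominant seventh of iii. iii in E major is G#, so the applied chord's root is D#, a perfect fifth above.
Building a dominant seventh chord on D# gives D#-F##-A#-C#.
With the 65 figure the chord is in first inversion; from the bass F## upward in close position it reads F##-A#-C#-D#.

F## A# C# D#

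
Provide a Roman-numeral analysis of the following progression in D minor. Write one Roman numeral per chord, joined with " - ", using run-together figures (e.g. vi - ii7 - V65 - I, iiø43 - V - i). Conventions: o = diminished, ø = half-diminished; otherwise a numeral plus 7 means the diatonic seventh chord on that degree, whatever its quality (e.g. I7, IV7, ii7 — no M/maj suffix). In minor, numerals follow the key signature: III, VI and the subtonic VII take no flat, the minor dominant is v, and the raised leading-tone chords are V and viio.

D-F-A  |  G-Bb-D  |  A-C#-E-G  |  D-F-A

i - iv - V7 - i

D-F-A: minor triad on D = scale degree 1 → i.
G-Bb-D has root G, degree 4 in D minor, so iv.
A-C#-E-G has root A, degree 5 in D minor, so V7.
D-F-A has root D, degree 1 in D minor, so i.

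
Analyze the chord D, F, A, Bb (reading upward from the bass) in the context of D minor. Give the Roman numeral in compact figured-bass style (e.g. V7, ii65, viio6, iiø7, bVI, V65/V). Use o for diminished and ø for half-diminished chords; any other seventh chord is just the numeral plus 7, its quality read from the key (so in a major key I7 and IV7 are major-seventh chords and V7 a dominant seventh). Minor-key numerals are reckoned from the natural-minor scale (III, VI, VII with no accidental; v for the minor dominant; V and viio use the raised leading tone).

Stacked in thirds the chord is Bb-D-F-A: a major seventh chord on Bb.
Bb is scale degree 6 in D minor, and a major seventh chord on that degree is written VI7.
With D in the bass the chord is in first inversion, so the figured bass is 65.

VI65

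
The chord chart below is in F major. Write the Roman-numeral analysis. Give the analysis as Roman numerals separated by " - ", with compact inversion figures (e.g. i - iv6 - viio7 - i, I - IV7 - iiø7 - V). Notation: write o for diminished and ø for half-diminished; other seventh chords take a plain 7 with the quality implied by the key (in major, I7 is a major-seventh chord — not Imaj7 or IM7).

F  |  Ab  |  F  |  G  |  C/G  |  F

I - bIII - I - V/V - V64 - I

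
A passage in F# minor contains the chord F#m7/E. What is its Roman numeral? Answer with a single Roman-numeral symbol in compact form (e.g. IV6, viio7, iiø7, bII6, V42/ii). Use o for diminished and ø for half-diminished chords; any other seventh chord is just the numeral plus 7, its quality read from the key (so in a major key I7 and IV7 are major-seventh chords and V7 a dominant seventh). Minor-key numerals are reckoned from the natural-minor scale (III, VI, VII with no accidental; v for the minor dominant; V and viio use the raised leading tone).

i42

Stacked in thirds the chord is F#-A-C#-E: a minor seventh chord on F#.
F# is scale degree 1 in F# minor, and a minor seventh chord on that degree is written i7.
With E in the bass the chord is in third inversion, so the figured bass is 42.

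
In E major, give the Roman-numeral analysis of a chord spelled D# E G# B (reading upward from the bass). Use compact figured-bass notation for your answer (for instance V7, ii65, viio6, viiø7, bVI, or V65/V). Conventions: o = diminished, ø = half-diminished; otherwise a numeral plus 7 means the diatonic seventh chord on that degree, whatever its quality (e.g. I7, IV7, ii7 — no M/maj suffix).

Stacked in thirds the chord is E-G#-B-D#: a major seventh chord on E.
E is scale degree 1 in E major, and a major seventh chord on that degree is written I7.
With D# in the bass the chord is in third inversion, so the figured bass is 42.

I42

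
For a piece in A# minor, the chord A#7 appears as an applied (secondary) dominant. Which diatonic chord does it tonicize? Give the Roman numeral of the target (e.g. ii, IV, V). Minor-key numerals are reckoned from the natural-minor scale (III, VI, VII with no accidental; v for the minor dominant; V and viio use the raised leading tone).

iv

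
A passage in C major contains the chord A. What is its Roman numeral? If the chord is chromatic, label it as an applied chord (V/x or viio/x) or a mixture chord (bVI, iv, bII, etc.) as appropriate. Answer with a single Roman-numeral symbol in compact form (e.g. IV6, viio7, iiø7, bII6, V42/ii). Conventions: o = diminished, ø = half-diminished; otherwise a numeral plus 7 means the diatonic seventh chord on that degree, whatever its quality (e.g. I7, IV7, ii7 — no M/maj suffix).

V/ii

The pitches A-C#-E form a major triad rooted on A.
A is not a diatonic chord root with this quality in C major, but it lies a perfect fifth above D (ii), so the chord functions as an applied dominant of ii.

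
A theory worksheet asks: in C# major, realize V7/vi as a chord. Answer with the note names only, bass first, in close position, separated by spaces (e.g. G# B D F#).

E# G## B# D#

V7/vi is a secondary dominant — the dominant seventh of vi. vi in C# major is A#, so the applied chord's root is E#, a perfect fifth above.
Building a dominant seventh chord on E# gives E#-G##-B#-D#.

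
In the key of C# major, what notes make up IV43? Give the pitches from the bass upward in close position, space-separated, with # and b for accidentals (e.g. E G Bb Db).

C# E# F# A#

The numeral's case and figure indicate a major seventh chord. In C# major its root, the subdominant, is F#.
That chord is spelled F#-A#-C#-E#.
With the 43 figure the chord is in second inversion; from the bass C# upward in close position it reads C#-E#-F#-A#.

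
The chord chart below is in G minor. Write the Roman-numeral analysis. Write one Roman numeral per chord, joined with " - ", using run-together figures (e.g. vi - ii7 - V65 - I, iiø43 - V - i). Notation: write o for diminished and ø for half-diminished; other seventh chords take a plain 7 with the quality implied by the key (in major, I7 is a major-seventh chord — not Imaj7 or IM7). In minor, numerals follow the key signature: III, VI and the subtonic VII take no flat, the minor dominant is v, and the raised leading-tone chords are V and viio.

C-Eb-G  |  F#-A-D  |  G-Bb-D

iv - V6 - i

C-Eb-G: root C is the subdominant; minor triad there is iv.
F#-A-D has root D, degree 5 in G minor, so V6.
G-Bb-D: root G is the tonic; minor triad there is i.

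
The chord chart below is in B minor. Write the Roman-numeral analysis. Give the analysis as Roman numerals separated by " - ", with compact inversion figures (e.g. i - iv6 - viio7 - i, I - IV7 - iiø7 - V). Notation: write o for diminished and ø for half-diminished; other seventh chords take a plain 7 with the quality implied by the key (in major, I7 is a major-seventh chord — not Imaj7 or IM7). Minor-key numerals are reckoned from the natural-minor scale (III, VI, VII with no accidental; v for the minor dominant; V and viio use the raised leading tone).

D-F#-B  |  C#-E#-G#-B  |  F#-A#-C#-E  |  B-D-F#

i6 - V7/V - V7 - i

D-F#-B: minor triad on B = scale degree 1 → i6.
C#-E#-G#-B: chromatic; C# is V of V, so V7/V.
F#-A#-C#-E: dominant seventh chord on F# = scale degree 5 → V7.
B-D-F#: minor triad on B = scale degree 1 → i.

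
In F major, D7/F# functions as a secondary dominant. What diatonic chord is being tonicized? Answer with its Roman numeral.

ii

The chord is a dominant seventh chord on D.
A dominant resolves down a perfect fifth: D → G. In F major, G is scale degree 2, i.e. ii.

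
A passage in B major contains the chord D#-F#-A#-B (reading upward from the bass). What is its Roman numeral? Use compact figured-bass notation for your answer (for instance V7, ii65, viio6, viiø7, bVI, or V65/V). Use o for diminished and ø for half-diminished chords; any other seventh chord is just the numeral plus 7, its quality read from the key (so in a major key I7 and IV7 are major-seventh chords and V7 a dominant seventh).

I65

The pitches B-D#-F#-A# form a major seventh chord rooted on B.
In B major, B is the tonic; the diatonic major seventh chord there is I7.
With D# in the bass the chord is in first inversion, so the figured bass is 65.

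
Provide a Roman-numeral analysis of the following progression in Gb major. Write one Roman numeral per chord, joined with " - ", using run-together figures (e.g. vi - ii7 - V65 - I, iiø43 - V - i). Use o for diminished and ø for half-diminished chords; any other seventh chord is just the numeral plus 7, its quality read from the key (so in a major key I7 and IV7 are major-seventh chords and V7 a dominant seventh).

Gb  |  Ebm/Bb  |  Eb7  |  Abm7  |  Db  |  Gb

I - vi64 - V7/ii - ii7 - V - I

Gb has root Gb, degree 1 in Gb major, so I.
Ebm/Bb has root Eb, degree 6 in Gb major, so vi64.
Eb7: a dominant seventh chord on Eb, the applied dominant of ii → V7/ii.
Abm7: minor seventh chord on Ab = scale degree 2 → ii7.
Db: major triad on Db = scale degree 5 → V.
Gb: major triad on Gb = scale degree 1 → I.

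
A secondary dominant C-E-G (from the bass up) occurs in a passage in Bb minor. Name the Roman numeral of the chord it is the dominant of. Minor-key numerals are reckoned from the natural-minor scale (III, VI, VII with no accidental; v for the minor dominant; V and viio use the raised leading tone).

V

The chord is a major triad on C.
A dominant resolves down a perfect fifth: C → F. In Bb minor, F is scale degree 5, i.e. V.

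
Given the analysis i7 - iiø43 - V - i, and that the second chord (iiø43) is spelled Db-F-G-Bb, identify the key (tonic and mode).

F minor

iiø43 is given as Db-F-G-Bb — a half-diminished seventh chord with root G.
If G is scale degree 2 and the mode makes that degree carry a half-diminished seventh chord, the tonic is F and the mode is minor.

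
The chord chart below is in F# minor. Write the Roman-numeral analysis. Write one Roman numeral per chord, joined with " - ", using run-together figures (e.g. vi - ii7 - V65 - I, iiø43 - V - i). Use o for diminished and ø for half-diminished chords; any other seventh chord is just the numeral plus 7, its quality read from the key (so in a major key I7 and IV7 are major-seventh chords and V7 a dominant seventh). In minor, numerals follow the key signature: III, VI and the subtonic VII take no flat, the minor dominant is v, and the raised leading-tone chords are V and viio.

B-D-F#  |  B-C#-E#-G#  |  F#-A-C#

iv - V42 - i

B-D-F#: root B is the subdominant; minor triad there is iv.
B-C#-E#-G# has root C#, degree 5 in F# minor, so V42.
F#-A-C#: minor triad on F# = scale degree 1 → i.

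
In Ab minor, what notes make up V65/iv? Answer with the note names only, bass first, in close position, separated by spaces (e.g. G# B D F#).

V65/iv is a secondary dominant — the dominant seventh of iv. iv in Ab minor is Db, so the applied chord's root is Ab, a perfect fifth above.
Building a dominant seventh chord on Ab gives Ab-C-Eb-Gb.
The figured bass 65 indicates first inversion, placing the third (C) in the bass: C-Eb-Gb-Ab.

C Eb Gb Ab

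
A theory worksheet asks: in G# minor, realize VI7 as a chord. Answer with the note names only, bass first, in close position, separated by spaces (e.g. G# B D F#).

E G# B D#

The numeral's case and figure indicate a major seventh chord. In G# minor its root, the sixth degree, is E.
That chord is spelled E-G#-B-D#.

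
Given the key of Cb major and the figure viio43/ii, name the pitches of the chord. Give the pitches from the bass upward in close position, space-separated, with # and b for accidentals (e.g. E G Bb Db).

Gb Bbb C Eb

viio43/ii is a secondary leading-tone chord. The target ii is Db in Cb major; the applied chord is rooted a semitone below, on C.
Building a fully diminished seventh chord on C gives C-Eb-Gb-Bbb.
With the 43 figure the chord is in second inversion; from the bass Gb upward in close position it reads Gb-Bbb-C-Eb.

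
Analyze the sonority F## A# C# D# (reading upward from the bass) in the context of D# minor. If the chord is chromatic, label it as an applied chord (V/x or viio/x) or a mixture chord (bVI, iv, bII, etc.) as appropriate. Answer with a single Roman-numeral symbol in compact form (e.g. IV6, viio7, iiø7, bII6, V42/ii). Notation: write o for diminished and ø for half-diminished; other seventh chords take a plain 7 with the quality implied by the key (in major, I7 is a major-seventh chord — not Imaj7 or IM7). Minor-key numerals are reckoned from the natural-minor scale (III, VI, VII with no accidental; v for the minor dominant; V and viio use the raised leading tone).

V65/iv

The pitches D#-F##-A#-C# form a dominant seventh chord rooted on D#.
D# is not a diatonic chord root with this quality in D# minor, but it lies a perfect fifth above G# (iv), so the chord functions as an applied dominant of iv.
With F## in the bass the chord is in first inversion, so the figured bass is 65.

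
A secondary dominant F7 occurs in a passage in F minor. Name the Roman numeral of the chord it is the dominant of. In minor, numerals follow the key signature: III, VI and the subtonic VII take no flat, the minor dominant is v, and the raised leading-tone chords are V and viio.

iv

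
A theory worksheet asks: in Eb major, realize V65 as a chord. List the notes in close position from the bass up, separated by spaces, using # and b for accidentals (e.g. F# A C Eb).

In Eb major, the fifth degree is Bb, and the diatonic chord built there is a dominant seventh chord.
Stacking thirds from Bb gives Bb-D-F-Ab.
The figured bass 65 indicates first inversion, placing the third (D) in the bass: D-F-Ab-Bb.

D F Ab Bb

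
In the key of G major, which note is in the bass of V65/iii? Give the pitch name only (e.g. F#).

A#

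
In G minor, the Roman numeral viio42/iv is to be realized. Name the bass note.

Ab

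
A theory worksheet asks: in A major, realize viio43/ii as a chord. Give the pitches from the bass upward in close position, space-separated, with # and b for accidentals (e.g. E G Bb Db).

viio43/ii is a secondary leading-tone chord. The target ii is B in A major; the applied chord is rooted a semitone below, on A#.
Building a fully diminished seventh chord on A# gives A#-C#-E-G.
With the 43 figure the chord is in second inversion; from the bass E upward in close position it reads E-G-A#-C#.

E G A# C#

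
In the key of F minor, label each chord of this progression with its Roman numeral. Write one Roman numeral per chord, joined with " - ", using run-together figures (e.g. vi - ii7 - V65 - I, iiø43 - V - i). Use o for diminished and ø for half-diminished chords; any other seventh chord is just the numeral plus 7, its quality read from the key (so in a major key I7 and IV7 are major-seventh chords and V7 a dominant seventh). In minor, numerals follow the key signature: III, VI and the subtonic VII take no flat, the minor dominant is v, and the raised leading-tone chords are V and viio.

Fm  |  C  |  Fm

i - V - i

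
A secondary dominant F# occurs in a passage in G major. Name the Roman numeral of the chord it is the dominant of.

iii

The chord is a major triad on F#.
A dominant resolves down a perfect fifth: F# → B. In G major, B is scale degree 3, i.e. iii.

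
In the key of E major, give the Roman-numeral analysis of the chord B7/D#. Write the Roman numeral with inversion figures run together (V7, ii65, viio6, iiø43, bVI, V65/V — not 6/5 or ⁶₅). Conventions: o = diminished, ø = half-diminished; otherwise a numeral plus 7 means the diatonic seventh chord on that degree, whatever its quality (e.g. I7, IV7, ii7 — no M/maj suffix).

Stacked in thirds the chord is B-D#-F#-A: a dominant seventh chord on B.
In E major, B is the dominant; the diatonic dominant seventh chord there is V7.
With D# in the bass the chord is in first inversion, so the figured bass is 65.

V65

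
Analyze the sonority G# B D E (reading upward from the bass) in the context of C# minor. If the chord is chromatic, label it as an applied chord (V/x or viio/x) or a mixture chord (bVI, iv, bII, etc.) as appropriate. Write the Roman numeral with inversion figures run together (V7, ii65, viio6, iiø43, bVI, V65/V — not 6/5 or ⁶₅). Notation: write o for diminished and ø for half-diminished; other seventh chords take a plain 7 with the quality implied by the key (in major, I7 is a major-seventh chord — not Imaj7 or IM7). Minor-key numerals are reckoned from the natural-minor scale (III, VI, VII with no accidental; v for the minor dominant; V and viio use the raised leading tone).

Stacked in thirds the chord is E-G#-B-D: a dominant seventh chord on E.
E is not a diatonic chord root with this quality in C# minor, but it lies a perfect fifth above A (VI), so the chord functions as an applied dominant of VI.
With G# in the bass the chord is in first inversion, so the figured bass is 65.

V65/VI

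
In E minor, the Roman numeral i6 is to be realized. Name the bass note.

i in E minor has root E; the chord is E-G-B.
The figure 6 means first inversion — the third is in the bass.

G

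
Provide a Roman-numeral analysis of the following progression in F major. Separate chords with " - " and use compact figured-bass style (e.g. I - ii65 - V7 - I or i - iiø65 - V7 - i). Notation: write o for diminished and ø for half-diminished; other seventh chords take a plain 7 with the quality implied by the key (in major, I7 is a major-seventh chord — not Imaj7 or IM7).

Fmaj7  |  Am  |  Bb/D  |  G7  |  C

I7 - iii - IV6 - V7/V - V

Fmaj7: root F is the tonic; major seventh chord there is I7.
Am: minor triad on A = scale degree 3 → iii.
Bb/D: root Bb is the subdominant; major triad there is IV6.
G7: a dominant seventh chord on G, the applied dominant of V → V7/V.
C: root C is the dominant; major triad there is V.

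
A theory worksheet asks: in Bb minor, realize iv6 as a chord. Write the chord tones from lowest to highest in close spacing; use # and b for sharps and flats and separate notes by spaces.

Gb Bb Eb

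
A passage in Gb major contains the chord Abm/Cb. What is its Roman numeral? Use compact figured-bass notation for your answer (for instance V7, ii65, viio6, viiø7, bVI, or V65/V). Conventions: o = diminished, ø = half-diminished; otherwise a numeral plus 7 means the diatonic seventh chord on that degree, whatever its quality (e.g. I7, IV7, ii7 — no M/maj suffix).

Stacked in thirds the chord is Ab-Cb-Eb: a minor triad on Ab.
Ab is scale degree 2 in Gb major, and a minor triad on that degree is written ii.
With Cb in the bass the chord is in first inversion, so the figured bass is 6.

ii6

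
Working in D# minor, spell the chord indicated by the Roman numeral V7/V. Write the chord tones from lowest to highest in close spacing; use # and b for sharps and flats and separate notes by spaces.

E# G## B# D#

V7/V is a secondary dominant — the dominant seventh of V. V in D# minor is A#, so the applied chord's root is E#, a perfect fifth above.
Building a dominant seventh chord on E# gives E#-G##-B#-D#.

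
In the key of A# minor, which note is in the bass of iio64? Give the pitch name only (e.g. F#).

F#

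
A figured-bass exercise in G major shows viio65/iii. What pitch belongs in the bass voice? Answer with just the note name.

The applied chord viio65/iii is rooted on A#: A#-C#-E-G.
The figure 65 means first inversion — the third is in the bass.

C#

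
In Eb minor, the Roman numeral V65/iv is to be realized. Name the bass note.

G

The applied chord V65/iv is rooted on Eb: Eb-G-Bb-Db.
The figure 65 means first inversion — the third is in the bass.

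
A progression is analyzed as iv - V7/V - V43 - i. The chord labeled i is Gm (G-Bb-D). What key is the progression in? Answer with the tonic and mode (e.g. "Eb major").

G minor

i is given as G-Bb-D — a minor triad with root G.
If G is scale degree 1 and the mode makes that degree carry a minor triad, the tonic is G and the mode is minor.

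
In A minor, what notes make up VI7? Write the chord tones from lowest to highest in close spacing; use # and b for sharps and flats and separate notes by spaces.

F A C E

The numeral's case and figure indicate a major seventh chord. In A minor its root, the submediant, is F.
That chord is spelled F-A-C-E.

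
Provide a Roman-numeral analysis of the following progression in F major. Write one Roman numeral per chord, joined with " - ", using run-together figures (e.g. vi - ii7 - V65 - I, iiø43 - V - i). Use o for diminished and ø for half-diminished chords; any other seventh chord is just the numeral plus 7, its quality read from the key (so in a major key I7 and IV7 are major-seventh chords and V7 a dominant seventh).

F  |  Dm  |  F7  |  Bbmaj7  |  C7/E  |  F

I - vi - V7/IV - IV7 - V65 - I

F: major triad on F = scale degree 1 → I.
Dm: root D is the submediant; minor triad there is vi.
F7: a dominant seventh chord on F, the applied dominant of IV → V7/IV.
Bbmaj7: root Bb is the subdominant; major seventh chord there is IV7.
C7/E: root C is the dominant; dominant seventh chord there is V65.
F: root F is the tonic; major triad there is I.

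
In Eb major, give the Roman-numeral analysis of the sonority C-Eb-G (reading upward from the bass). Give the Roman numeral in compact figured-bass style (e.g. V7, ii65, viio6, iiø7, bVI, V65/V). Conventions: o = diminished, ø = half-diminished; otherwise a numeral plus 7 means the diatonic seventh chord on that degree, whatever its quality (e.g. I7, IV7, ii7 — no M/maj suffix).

vi

Stacked in thirds the chord is C-Eb-G: a minor triad on C.
In Eb major, C is the submediant; the diatonic minor triad there is vi.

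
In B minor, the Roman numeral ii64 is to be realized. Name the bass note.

G#

ii in B minor has root C#; the chord is C#-E-G#.
The figure 64 means second inversion — the fifth is in the bass.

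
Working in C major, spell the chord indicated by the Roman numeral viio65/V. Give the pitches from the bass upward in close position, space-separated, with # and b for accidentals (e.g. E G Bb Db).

viio65/V is a secondary leading-tone chord. The target V is G in C major; the applied chord is rooted a semitone below, on F#.
Building a fully diminished seventh chord on F# gives F#-A-C-Eb.
With the 65 figure the chord is in first inversion; from the bass A upward in close position it reads A-C-Eb-F#.

A C Eb F#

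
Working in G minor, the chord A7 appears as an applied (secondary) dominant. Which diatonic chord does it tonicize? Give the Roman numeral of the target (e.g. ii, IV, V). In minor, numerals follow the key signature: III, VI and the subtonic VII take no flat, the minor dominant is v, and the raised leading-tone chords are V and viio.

V

The chord is a dominant seventh chord on A.
A dominant resolves down a perfect fifth: A → D. In G minor, D is scale degree 5, i.e. V.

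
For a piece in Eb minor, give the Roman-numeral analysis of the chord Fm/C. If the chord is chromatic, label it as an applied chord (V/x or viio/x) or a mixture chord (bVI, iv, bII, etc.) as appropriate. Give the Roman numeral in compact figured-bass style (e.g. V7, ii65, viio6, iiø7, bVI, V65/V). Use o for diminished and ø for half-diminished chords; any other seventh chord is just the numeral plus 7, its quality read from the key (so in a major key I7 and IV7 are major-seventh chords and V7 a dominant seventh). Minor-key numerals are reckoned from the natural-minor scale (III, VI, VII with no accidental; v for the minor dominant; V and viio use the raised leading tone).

Stacked in thirds the chord is F-Ab-C: a minor triad on F.
F is the second degree of Eb minor. This is the minor supertonic, borrowed from the parallel major (the Dorian ii).
With C in the bass the chord is in second inversion, so the figured bass is 64.

ii64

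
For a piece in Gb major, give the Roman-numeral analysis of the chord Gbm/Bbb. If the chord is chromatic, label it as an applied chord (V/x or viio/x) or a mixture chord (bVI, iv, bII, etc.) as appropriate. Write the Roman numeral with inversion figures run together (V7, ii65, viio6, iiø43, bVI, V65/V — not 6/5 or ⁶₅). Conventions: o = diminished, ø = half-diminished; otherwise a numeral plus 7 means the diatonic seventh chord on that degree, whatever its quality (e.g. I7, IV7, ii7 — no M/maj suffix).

Stacked in thirds the chord is Gb-Bbb-Db: a minor triad on Gb.
Gb is the first degree of Gb major. This is the minor tonic, borrowed from the parallel minor.
With Bbb in the bass the chord is in first inversion, so the figured bass is 6.

i6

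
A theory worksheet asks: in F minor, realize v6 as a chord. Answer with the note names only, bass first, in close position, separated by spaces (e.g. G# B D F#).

The numeral's case and figure indicate a minor triad. In F minor its root, scale degree 5, is C.
That chord is spelled C-Eb-G.
With the 6 figure the chord is in first inversion; from the bass Eb upward in close position it reads Eb-G-C.

Eb G C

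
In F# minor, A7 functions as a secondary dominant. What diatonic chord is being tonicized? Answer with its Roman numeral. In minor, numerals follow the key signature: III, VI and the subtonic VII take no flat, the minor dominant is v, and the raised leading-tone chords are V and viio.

VI

The chord is a dominant seventh chord on A.
A dominant resolves down a perfect fifth: A → D. In F# minor, D is scale degree 6, i.e. VI.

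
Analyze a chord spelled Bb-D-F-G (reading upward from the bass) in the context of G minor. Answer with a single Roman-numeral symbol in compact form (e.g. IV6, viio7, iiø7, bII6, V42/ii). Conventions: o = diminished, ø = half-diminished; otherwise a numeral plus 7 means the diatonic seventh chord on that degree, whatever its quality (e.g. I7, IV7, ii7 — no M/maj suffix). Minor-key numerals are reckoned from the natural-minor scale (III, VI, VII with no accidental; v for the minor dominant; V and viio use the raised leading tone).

i65

The pitches G-Bb-D-F form a minor seventh chord rooted on G.
G is scale degree 1 in G minor, and a minor seventh chord on that degree is written i7.
With Bb in the bass the chord is in first inversion, so the figured bass is 65.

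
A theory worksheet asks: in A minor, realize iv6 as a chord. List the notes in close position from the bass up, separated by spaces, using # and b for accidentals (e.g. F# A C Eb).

F A D

The numeral's case and figure indicate a minor triad. In A minor its root, the fourth degree, is D.
That chord is spelled D-F-A.
With the 6 figure the chord is in first inversion; from the bass F upward in close position it reads F-A-D.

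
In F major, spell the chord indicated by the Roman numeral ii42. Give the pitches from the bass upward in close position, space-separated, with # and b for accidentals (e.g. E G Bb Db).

F G Bb D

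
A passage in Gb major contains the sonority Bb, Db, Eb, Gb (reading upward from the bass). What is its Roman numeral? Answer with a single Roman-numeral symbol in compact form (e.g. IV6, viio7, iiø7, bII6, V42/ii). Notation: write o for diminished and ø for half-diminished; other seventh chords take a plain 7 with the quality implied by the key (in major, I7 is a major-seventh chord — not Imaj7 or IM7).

The pitches Eb-Gb-Bb-Db form a minor seventh chord rooted on Eb.
Eb is scale degree 6 in Gb major, and a minor seventh chord on that degree is written vi7.
With Bb in the bass the chord is in second inversion, so the figured bass is 43.

vi43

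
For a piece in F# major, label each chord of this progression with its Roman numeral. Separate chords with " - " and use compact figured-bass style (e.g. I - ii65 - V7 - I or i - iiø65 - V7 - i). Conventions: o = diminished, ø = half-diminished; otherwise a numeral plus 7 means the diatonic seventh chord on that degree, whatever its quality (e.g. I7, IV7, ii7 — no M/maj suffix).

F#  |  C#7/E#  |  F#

F#: major triad on F# = scale degree 1 → I.
C#7/E#: root C# is the dominant; dominant seventh chord there is V65.
F# has root F#, degree 1 in F# major, so I.

I - V65 - I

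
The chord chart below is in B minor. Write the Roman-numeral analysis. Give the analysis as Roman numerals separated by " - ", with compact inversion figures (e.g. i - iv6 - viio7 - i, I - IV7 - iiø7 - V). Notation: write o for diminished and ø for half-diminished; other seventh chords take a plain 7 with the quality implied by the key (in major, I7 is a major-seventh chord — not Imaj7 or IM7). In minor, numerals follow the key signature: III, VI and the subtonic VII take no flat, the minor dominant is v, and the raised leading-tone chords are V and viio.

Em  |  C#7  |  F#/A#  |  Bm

Em has root E, degree 4 in B minor, so iv.
C#7: a dominant seventh chord on C#, the applied dominant of V → V7/V.
F#/A# has root F#, degree 5 in B minor, so V6.
Bm: root B is the tonic; minor triad there is i.

iv - V7/V - V6 - i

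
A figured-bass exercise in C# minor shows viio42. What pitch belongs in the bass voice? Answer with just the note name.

viio in C# minor has root B#; the chord is B#-D#-F#-A.
The figure 42 means third inversion — the seventh is in the bass.

A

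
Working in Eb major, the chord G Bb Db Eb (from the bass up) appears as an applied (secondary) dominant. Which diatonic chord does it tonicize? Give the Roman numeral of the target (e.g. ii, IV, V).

IV

The chord is a dominant seventh chord on Eb.
A dominant resolves down a perfect fifth: Eb → Ab. In Eb major, Ab is scale degree 4, i.e. IV.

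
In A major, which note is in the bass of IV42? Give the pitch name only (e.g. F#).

IV in A major has root D; the chord is D-F#-A-C#.
The figure 42 means third inversion — the seventh is in the bass.

C#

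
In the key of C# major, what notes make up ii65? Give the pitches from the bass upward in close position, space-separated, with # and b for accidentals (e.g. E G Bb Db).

F# A# C# D#

In C# major, the supertonic is D#, and the diatonic chord built there is a minor seventh chord.
That chord is spelled D#-F#-A#-C#.
With the 65 figure the chord is in first inversion; from the bass F# upward in close position it reads F#-A#-C#-D#.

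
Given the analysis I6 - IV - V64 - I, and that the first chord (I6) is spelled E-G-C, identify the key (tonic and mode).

The chord C/E is a major triad rooted on C; its label is I6.
If C is scale degree 1 and the mode makes that degree carry a major triad, the tonic is C and the mode is major.

C major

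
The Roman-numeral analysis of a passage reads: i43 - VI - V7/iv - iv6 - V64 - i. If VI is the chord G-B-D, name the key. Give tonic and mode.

VI is given as G-B-D — a major triad with root G.
If G is scale degree 6 and the mode makes that degree carry a major triad, the tonic is B and the mode is minor.

B minor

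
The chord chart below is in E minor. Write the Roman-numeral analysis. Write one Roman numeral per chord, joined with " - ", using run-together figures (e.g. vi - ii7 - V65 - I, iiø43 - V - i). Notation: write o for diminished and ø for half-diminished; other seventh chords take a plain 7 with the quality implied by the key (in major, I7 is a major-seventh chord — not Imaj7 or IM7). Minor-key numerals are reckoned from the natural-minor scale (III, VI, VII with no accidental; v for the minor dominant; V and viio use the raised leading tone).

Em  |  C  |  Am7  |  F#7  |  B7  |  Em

i - VI - iv7 - V7/V - V7 - i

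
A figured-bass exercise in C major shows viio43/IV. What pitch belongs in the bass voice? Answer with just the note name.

The applied chord viio43/IV is rooted on E: E-G-Bb-Db.
The figure 43 means second inversion — the fifth is in the bass.

Bb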